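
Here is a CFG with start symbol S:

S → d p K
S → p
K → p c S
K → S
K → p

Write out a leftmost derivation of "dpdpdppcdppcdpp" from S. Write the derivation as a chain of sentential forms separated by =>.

S => dpK   [S → d p K]
dpK => dpS   [K → S]
dpS => dpdpK   [S → d p K]
dpdpK => dpdpS   [K → S]
dpdpS => dpdpdpK   [S → d p K]
dpdpdpK => dpdpdppcS   [K → p c S]
dpdpdppcS => dpdpdppcdpK   [S → d p K]
dpdpdppcdpK => dpdpdppcdppcS   [K → p c S]
dpdpdppcdppcS => dpdpdppcdppcdpK   [S → d p K]
dpdpdppcdppcdpK => dpdpdppcdppcdpp   [K → p]

S => dpK => dpS => dpdpK => dpdpS => dpdpdpK => dpdpdppcS => dpdpdppcdpK => dpdpdppcdppcS => dpdpdppcdppcdpK => dpdpdppcdppcdpp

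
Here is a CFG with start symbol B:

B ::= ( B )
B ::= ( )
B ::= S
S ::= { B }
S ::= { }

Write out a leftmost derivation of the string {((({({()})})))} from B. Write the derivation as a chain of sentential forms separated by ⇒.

B ⇒ S ⇒ {B} ⇒ {(B)} ⇒ {((B))} ⇒ {(((B)))} ⇒ {(((S)))} ⇒ {((({B})))} ⇒ {((({(B)})))} ⇒ {((({(S)})))} ⇒ {((({({B})})))} ⇒ {((({({()})})))}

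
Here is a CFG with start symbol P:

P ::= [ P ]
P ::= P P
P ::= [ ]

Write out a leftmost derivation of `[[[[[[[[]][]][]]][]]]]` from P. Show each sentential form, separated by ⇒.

P ⇒ [P]   [P ::= [ P ]]
[P] ⇒ [[P]]   [P ::= [ P ]]
[[P]] ⇒ [[[P]]]   [P ::= [ P ]]
[[[P]]] ⇒ [[[PP]]]   [P ::= P P]
[[[PP]]] ⇒ [[[[P]P]]]   [P ::= [ P ]]
[[[[P]P]]] ⇒ [[[[[P]]P]]]   [P ::= [ P ]]
[[[[[P]]P]]] ⇒ [[[[[PP]]P]]]   [P ::= P P]
[[[[[PP]]P]]] ⇒ [[[[[[P]P]]P]]]   [P ::= [ P ]]
[[[[[[P]P]]P]]] ⇒ [[[[[[PP]P]]P]]]   [P ::= P P]
[[[[[[PP]P]]P]]] ⇒ [[[[[[[P]P]P]]P]]]   [P ::= [ P ]]
[[[[[[[P]P]P]]P]]] ⇒ [[[[[[[[]]P]P]]P]]]   [P ::= [ ]]
[[[[[[[[]]P]P]]P]]] ⇒ [[[[[[[[]][]]P]]P]]]   [P ::= [ ]]
[[[[[[[[]][]]P]]P]]] ⇒ [[[[[[[[]][]][]]]P]]]   [P ::= [ ]]
[[[[[[[[]][]][]]]P]]] ⇒ [[[[[[[[]][]][]]][]]]]   [P ::= [ ]]

P⇒[P]⇒[[P]]⇒[[[P]]]⇒[[[PP]]]⇒[[[[P]P]]]⇒[[[[[P]]P]]]⇒[[[[[PP]]P]]]⇒[[[[[[P]P]]P]]]⇒[[[[[[PP]P]]P]]]⇒[[[[[[[P]P]P]]P]]]⇒[[[[[[[[]]P]P]]P]]]⇒[[[[[[[[]][]]P]]P]]]⇒[[[[[[[[]][]][]]]P]]]⇒[[[[[[[[]][]][]]][]]]]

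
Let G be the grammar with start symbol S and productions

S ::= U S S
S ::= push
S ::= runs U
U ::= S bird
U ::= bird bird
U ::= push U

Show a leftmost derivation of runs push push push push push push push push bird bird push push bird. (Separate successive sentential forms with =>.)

S => runs U => runs push U => runs push push U => runs push push push U => runs push push push push U => runs push push push push push U => runs push push push push push push U => runs push push push push push push S bird => runs push push push push push push U S S bird => runs push push push push push push push U S S bird => runs push push push push push push push push U S S bird => runs push push push push push push push push bird bird S S bird => runs push push push push push push push push bird bird push S bird => runs push push push push push push push push bird bird push push bird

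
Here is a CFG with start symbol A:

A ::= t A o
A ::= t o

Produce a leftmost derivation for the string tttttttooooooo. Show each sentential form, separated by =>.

A => tAo => ttAoo => tttAooo => ttttAoooo => tttttAooooo => ttttttAoooooo => tttttttooooooo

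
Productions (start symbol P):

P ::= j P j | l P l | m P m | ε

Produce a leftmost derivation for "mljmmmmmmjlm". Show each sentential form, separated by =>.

P=>mPm=>mlPlm=>mljPjlm=>mljmPmjlm=>mljmmPmmjlm=>mljmmmPmmmjlm=>mljmmmmmmjlm

P => mPm   [P ::= m P m]
mPm => mlPlm   [P ::= l P l]
mlPlm => mljPjlm   [P ::= j P j]
mljPjlm => mljmPmjlm   [P ::= m P m]
mljmPmjlm => mljmmPmmjlm   [P ::= m P m]
mljmmPmmjlm => mljmmmPmmmjlm   [P ::= m P m]
mljmmmPmmmjlm => mljmmmmmmjlm   [P ::= ε]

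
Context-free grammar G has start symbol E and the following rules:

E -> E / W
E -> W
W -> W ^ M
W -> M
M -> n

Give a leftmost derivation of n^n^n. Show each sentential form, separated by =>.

E => W => W^M => W^M^M => M^M^M => n^M^M => n^n^M => n^n^n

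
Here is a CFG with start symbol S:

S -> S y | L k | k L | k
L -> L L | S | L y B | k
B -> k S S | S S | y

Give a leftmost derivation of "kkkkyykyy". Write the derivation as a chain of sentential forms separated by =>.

S => kL => kLL => kSL => kkL => kkLyB => kkSyB => kkLkyB => kkLyBkyB => kkLLyBkyB => kkSLyBkyB => kkkLyBkyB => kkkkyBkyB => kkkkyykyB => kkkkyykyy

S => kL   [S -> k L]
kL => kLL   [L -> L L]
kLL => kSL   [L -> S]
kSL => kkL   [S -> k]
kkL => kkLyB   [L -> L y B]
kkLyB => kkSyB   [L -> S]
kkSyB => kkLkyB   [S -> L k]
kkLkyB => kkLyBkyB   [L -> L y B]
kkLyBkyB => kkLLyBkyB   [L -> L L]
kkLLyBkyB => kkSLyBkyB   [L -> S]
kkSLyBkyB => kkkLyBkyB   [S -> k]
kkkLyBkyB => kkkkyBkyB   [L -> k]
kkkkyBkyB => kkkkyykyB   [B -> y]
kkkkyykyB => kkkkyykyy   [B -> y]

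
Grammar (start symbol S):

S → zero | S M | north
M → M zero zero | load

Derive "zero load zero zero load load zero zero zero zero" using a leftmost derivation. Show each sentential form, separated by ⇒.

S ⇒ S M ⇒ S M M ⇒ S M M M ⇒ zero M M M ⇒ zero M zero zero M M ⇒ zero load zero zero M M ⇒ zero load zero zero load M ⇒ zero load zero zero load M zero zero ⇒ zero load zero zero load M zero zero zero zero ⇒ zero load zero zero load load zero zero zero zero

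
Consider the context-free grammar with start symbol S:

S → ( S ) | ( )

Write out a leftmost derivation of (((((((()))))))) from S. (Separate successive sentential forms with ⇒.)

S ⇒ (S)   [S → ( S )]
(S) ⇒ ((S))   [S → ( S )]
((S)) ⇒ (((S)))   [S → ( S )]
(((S))) ⇒ ((((S))))   [S → ( S )]
((((S)))) ⇒ (((((S)))))   [S → ( S )]
(((((S))))) ⇒ ((((((S))))))   [S → ( S )]
((((((S)))))) ⇒ (((((((S)))))))   [S → ( S )]
(((((((S))))))) ⇒ (((((((())))))))   [S → ( )]

S ⇒ (S) ⇒ ((S)) ⇒ (((S))) ⇒ ((((S)))) ⇒ (((((S))))) ⇒ ((((((S)))))) ⇒ (((((((S))))))) ⇒ (((((((())))))))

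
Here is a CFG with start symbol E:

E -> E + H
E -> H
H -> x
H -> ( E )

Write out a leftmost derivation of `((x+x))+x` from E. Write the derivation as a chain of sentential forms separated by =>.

E => E+H => H+H => (E)+H => (H)+H => ((E))+H => ((E+H))+H => ((H+H))+H => ((x+H))+H => ((x+x))+H => ((x+x))+x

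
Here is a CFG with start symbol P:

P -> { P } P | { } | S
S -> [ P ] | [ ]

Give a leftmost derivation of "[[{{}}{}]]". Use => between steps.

P => S   [P -> S]
S => [P]   [S -> [ P ]]
[P] => [S]   [P -> S]
[S] => [[P]]   [S -> [ P ]]
[[P]] => [[{P}P]]   [P -> { P } P]
[[{P}P]] => [[{{}}P]]   [P -> { }]
[[{{}}P]] => [[{{}}{}]]   [P -> { }]

P=>S=>[P]=>[S]=>[[P]]=>[[{P}P]]=>[[{{}}P]]=>[[{{}}{}]]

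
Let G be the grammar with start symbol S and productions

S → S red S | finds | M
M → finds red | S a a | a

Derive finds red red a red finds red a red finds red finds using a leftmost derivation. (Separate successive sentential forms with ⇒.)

S ⇒ S red S   [S → S red S]
S red S ⇒ M red S   [S → M]
M red S ⇒ finds red red S   [M → finds red]
finds red red S ⇒ finds red red S red S   [S → S red S]
finds red red S red S ⇒ finds red red S red S red S   [S → S red S]
finds red red S red S red S ⇒ finds red red M red S red S   [S → M]
finds red red M red S red S ⇒ finds red red a red S red S   [M → a]
finds red red a red S red S ⇒ finds red red a red finds red S   [S → finds]
finds red red a red finds red S ⇒ finds red red a red finds red S red S   [S → S red S]
finds red red a red finds red S red S ⇒ finds red red a red finds red M red S   [S → M]
finds red red a red finds red M red S ⇒ finds red red a red finds red a red S   [M → a]
finds red red a red finds red a red S ⇒ finds red red a red finds red a red S red S   [S → S red S]
finds red red a red finds red a red S red S ⇒ finds red red a red finds red a red finds red S   [S → finds]
finds red red a red finds red a red finds red S ⇒ finds red red a red finds red a red finds red finds   [S → finds]

S ⇒ S red S ⇒ M red S ⇒ finds red red S ⇒ finds red red S red S ⇒ finds red red S red S red S ⇒ finds red red M red S red S ⇒ finds red red a red S red S ⇒ finds red red a red finds red S ⇒ finds red red a red finds red S red S ⇒ finds red red a red finds red M red S ⇒ finds red red a red finds red a red S ⇒ finds red red a red finds red a red S red S ⇒ finds red red a red finds red a red finds red S ⇒ finds red red a red finds red a red finds red finds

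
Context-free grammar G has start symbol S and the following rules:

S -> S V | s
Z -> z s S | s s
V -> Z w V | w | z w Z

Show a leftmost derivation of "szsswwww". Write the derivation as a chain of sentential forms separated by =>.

S => SV => SVV => sVV => sZwVV => szsSwVV => szsSVwVV => szssVwVV => szsswwVV => szsswwwV => szsswwww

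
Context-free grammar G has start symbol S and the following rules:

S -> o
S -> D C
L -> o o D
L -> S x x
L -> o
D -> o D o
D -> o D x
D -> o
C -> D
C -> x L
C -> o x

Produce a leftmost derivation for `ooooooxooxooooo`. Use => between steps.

S => DC => oDoC => ooDooC => oooDxooC => ooooDoxooC => ooooooxooC => ooooooxooxL => ooooooxooxooD => ooooooxooxoooDo => ooooooxooxooooo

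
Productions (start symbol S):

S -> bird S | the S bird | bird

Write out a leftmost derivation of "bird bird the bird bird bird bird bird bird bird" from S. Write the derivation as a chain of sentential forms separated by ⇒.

S ⇒ bird S   [S -> bird S]
bird S ⇒ bird bird S   [S -> bird S]
bird bird S ⇒ bird bird the S bird   [S -> the S bird]
bird bird the S bird ⇒ bird bird the bird S bird   [S -> bird S]
bird bird the bird S bird ⇒ bird bird the bird bird S bird   [S -> bird S]
bird bird the bird bird S bird ⇒ bird bird the bird bird bird S bird   [S -> bird S]
bird bird the bird bird bird S bird ⇒ bird bird the bird bird bird bird S bird   [S -> bird S]
bird bird the bird bird bird bird S bird ⇒ bird bird the bird bird bird bird bird S bird   [S -> bird S]
bird bird the bird bird bird bird bird S bird ⇒ bird bird the bird bird bird bird bird bird bird   [S -> bird]

S ⇒ bird S ⇒ bird bird S ⇒ bird bird the S bird ⇒ bird bird the bird S bird ⇒ bird bird the bird bird S bird ⇒ bird bird the bird bird bird S bird ⇒ bird bird the bird bird bird bird S bird ⇒ bird bird the bird bird bird bird bird S bird ⇒ bird bird the bird bird bird bird bird bird bird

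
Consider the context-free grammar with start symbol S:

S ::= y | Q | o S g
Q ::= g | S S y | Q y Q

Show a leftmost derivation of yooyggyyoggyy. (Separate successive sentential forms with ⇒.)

S ⇒ Q   [S ::= Q]
Q ⇒ QyQ   [Q ::= Q y Q]
QyQ ⇒ SSyyQ   [Q ::= S S y]
SSyyQ ⇒ ySyyQ   [S ::= y]
ySyyQ ⇒ yoSgyyQ   [S ::= o S g]
yoSgyyQ ⇒ yooSggyyQ   [S ::= o S g]
yooSggyyQ ⇒ yooyggyyQ   [S ::= y]
yooyggyyQ ⇒ yooyggyySSy   [Q ::= S S y]
yooyggyySSy ⇒ yooyggyyoSgSy   [S ::= o S g]
yooyggyyoSgSy ⇒ yooyggyyoQgSy   [S ::= Q]
yooyggyyoQgSy ⇒ yooyggyyoggSy   [Q ::= g]
yooyggyyoggSy ⇒ yooyggyyoggyy   [S ::= y]

S ⇒ Q ⇒ QyQ ⇒ SSyyQ ⇒ ySyyQ ⇒ yoSgyyQ ⇒ yooSggyyQ ⇒ yooyggyyQ ⇒ yooyggyySSy ⇒ yooyggyyoSgSy ⇒ yooyggyyoQgSy ⇒ yooyggyyoggSy ⇒ yooyggyyoggyy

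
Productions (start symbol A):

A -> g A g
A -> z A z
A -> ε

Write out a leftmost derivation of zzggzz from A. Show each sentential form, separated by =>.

A=>zAz=>zzAzz=>zzgAgzz=>zzggzz

A => zAz   [A -> z A z]
zAz => zzAzz   [A -> z A z]
zzAzz => zzgAgzz   [A -> g A g]
zzgAgzz => zzggzz   [A -> ε]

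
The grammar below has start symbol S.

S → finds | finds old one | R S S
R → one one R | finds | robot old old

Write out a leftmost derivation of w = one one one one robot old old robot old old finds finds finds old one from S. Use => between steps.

S => R S S => one one R S S => one one one one R S S => one one one one robot old old S S => one one one one robot old old R S S S => one one one one robot old old robot old old S S S => one one one one robot old old robot old old finds S S => one one one one robot old old robot old old finds finds S => one one one one robot old old robot old old finds finds finds old one

S => R S S   [S → R S S]
R S S => one one R S S   [R → one one R]
one one R S S => one one one one R S S   [R → one one R]
one one one one R S S => one one one one robot old old S S   [R → robot old old]
one one one one robot old old S S => one one one one robot old old R S S S   [S → R S S]
one one one one robot old old R S S S => one one one one robot old old robot old old S S S   [R → robot old old]
one one one one robot old old robot old old S S S => one one one one robot old old robot old old finds S S   [S → finds]
one one one one robot old old robot old old finds S S => one one one one robot old old robot old old finds finds S   [S → finds]
one one one one robot old old robot old old finds finds S => one one one one robot old old robot old old finds finds finds old one   [S → finds old one]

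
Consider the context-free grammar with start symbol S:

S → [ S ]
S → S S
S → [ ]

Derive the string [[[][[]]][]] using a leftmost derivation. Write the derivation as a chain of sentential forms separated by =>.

S => [S] => [SS] => [[S]S] => [[SS]S] => [[[]S]S] => [[[][S]]S] => [[[][[]]]S] => [[[][[]]][]]

S => [S]   [S → [ S ]]
[S] => [SS]   [S → S S]
[SS] => [[S]S]   [S → [ S ]]
[[S]S] => [[SS]S]   [S → S S]
[[SS]S] => [[[]S]S]   [S → [ ]]
[[[]S]S] => [[[][S]]S]   [S → [ S ]]
[[[][S]]S] => [[[][[]]]S]   [S → [ ]]
[[[][[]]]S] => [[[][[]]][]]   [S → [ ]]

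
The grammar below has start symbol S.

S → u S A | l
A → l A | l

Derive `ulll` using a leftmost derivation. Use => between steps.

S => uSA => ulA => ullA => ulll

S => uSA   [S → u S A]
uSA => ulA   [S → l]
ulA => ullA   [A → l A]
ullA => ulll   [A → l]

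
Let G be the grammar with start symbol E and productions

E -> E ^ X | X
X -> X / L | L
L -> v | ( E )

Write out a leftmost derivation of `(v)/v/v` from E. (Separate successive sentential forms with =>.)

E=>X=>X/L=>X/L/L=>L/L/L=>(E)/L/L=>(X)/L/L=>(L)/L/L=>(v)/L/L=>(v)/v/L=>(v)/v/v

E => X   [E -> X]
X => X/L   [X -> X / L]
X/L => X/L/L   [X -> X / L]
X/L/L => L/L/L   [X -> L]
L/L/L => (E)/L/L   [L -> ( E )]
(E)/L/L => (X)/L/L   [E -> X]
(X)/L/L => (L)/L/L   [X -> L]
(L)/L/L => (v)/L/L   [L -> v]
(v)/L/L => (v)/v/L   [L -> v]
(v)/v/L => (v)/v/v   [L -> v]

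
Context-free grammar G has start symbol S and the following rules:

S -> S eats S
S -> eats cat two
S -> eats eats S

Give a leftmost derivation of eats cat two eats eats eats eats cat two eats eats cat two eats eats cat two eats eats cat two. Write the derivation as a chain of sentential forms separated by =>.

S => S eats S   [S -> S eats S]
S eats S => S eats S eats S   [S -> S eats S]
S eats S eats S => S eats S eats S eats S   [S -> S eats S]
S eats S eats S eats S => eats cat two eats S eats S eats S   [S -> eats cat two]
eats cat two eats S eats S eats S => eats cat two eats eats eats S eats S eats S   [S -> eats eats S]
eats cat two eats eats eats S eats S eats S => eats cat two eats eats eats eats cat two eats S eats S   [S -> eats cat two]
eats cat two eats eats eats eats cat two eats S eats S => eats cat two eats eats eats eats cat two eats S eats S eats S   [S -> S eats S]
eats cat two eats eats eats eats cat two eats S eats S eats S => eats cat two eats eats eats eats cat two eats eats cat two eats S eats S   [S -> eats cat two]
eats cat two eats eats eats eats cat two eats eats cat two eats S eats S => eats cat two eats eats eats eats cat two eats eats cat two eats eats cat two eats S   [S -> eats cat two]
eats cat two eats eats eats eats cat two eats eats cat two eats eats cat two eats S => eats cat two eats eats eats eats cat two eats eats cat two eats eats cat two eats eats cat two   [S -> eats cat two]

S => S eats S => S eats S eats S => S eats S eats S eats S => eats cat two eats S eats S eats S => eats cat two eats eats eats S eats S eats S => eats cat two eats eats eats eats cat two eats S eats S => eats cat two eats eats eats eats cat two eats S eats S eats S => eats cat two eats eats eats eats cat two eats eats cat two eats S eats S => eats cat two eats eats eats eats cat two eats eats cat two eats eats cat two eats S => eats cat two eats eats eats eats cat two eats eats cat two eats eats cat two eats eats cat two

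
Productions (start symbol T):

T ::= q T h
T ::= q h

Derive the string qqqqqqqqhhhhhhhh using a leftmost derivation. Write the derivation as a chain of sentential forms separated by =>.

T => qTh => qqThh => qqqThhh => qqqqThhhh => qqqqqThhhhh => qqqqqqThhhhhh => qqqqqqqThhhhhhh => qqqqqqqqhhhhhhhh

T => qTh   [T ::= q T h]
qTh => qqThh   [T ::= q T h]
qqThh => qqqThhh   [T ::= q T h]
qqqThhh => qqqqThhhh   [T ::= q T h]
qqqqThhhh => qqqqqThhhhh   [T ::= q T h]
qqqqqThhhhh => qqqqqqThhhhhh   [T ::= q T h]
qqqqqqThhhhhh => qqqqqqqThhhhhhh   [T ::= q T h]
qqqqqqqThhhhhhh => qqqqqqqqhhhhhhhh   [T ::= q h]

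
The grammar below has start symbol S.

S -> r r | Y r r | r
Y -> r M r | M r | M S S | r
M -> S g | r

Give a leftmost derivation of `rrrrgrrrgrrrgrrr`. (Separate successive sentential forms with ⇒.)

S ⇒ Yrr ⇒ rMrrr ⇒ rSgrrr ⇒ rYrrgrrr ⇒ rrMrrrgrrr ⇒ rrSgrrrgrrr ⇒ rrYrrgrrrgrrr ⇒ rrrMrrrgrrrgrrr ⇒ rrrSgrrrgrrrgrrr ⇒ rrrrgrrrgrrrgrrr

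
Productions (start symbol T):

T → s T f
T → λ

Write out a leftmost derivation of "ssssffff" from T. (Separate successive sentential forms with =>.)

T=>sTf=>ssTff=>sssTfff=>ssssTffff=>ssssffff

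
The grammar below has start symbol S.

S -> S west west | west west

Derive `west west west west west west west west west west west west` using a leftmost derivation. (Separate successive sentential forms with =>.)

S => S west west => S west west west west => S west west west west west west => S west west west west west west west west => S west west west west west west west west west west => west west west west west west west west west west west west

S => S west west   [S -> S west west]
S west west => S west west west west   [S -> S west west]
S west west west west => S west west west west west west   [S -> S west west]
S west west west west west west => S west west west west west west west west   [S -> S west west]
S west west west west west west west west => S west west west west west west west west west west   [S -> S west west]
S west west west west west west west west west west => west west west west west west west west west west west west   [S -> west west]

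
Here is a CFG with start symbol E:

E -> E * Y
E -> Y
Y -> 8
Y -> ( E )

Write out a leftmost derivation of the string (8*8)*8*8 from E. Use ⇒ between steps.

E ⇒ E*Y ⇒ E*Y*Y ⇒ Y*Y*Y ⇒ (E)*Y*Y ⇒ (E*Y)*Y*Y ⇒ (Y*Y)*Y*Y ⇒ (8*Y)*Y*Y ⇒ (8*8)*Y*Y ⇒ (8*8)*8*Y ⇒ (8*8)*8*8

E ⇒ E*Y   [E -> E * Y]
E*Y ⇒ E*Y*Y   [E -> E * Y]
E*Y*Y ⇒ Y*Y*Y   [E -> Y]
Y*Y*Y ⇒ (E)*Y*Y   [Y -> ( E )]
(E)*Y*Y ⇒ (E*Y)*Y*Y   [E -> E * Y]
(E*Y)*Y*Y ⇒ (Y*Y)*Y*Y   [E -> Y]
(Y*Y)*Y*Y ⇒ (8*Y)*Y*Y   [Y -> 8]
(8*Y)*Y*Y ⇒ (8*8)*Y*Y   [Y -> 8]
(8*8)*Y*Y ⇒ (8*8)*8*Y   [Y -> 8]
(8*8)*8*Y ⇒ (8*8)*8*8   [Y -> 8]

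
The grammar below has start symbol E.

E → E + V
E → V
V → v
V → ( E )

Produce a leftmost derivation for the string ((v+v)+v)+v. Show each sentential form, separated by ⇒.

E ⇒ E+V   [E → E + V]
E+V ⇒ V+V   [E → V]
V+V ⇒ (E)+V   [V → ( E )]
(E)+V ⇒ (E+V)+V   [E → E + V]
(E+V)+V ⇒ (V+V)+V   [E → V]
(V+V)+V ⇒ ((E)+V)+V   [V → ( E )]
((E)+V)+V ⇒ ((E+V)+V)+V   [E → E + V]
((E+V)+V)+V ⇒ ((V+V)+V)+V   [E → V]
((V+V)+V)+V ⇒ ((v+V)+V)+V   [V → v]
((v+V)+V)+V ⇒ ((v+v)+V)+V   [V → v]
((v+v)+V)+V ⇒ ((v+v)+v)+V   [V → v]
((v+v)+v)+V ⇒ ((v+v)+v)+v   [V → v]

E ⇒ E+V ⇒ V+V ⇒ (E)+V ⇒ (E+V)+V ⇒ (V+V)+V ⇒ ((E)+V)+V ⇒ ((E+V)+V)+V ⇒ ((V+V)+V)+V ⇒ ((v+V)+V)+V ⇒ ((v+v)+V)+V ⇒ ((v+v)+v)+V ⇒ ((v+v)+v)+v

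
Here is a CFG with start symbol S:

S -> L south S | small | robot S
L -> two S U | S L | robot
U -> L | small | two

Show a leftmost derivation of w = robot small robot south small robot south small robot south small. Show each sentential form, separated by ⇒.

S ⇒ robot S ⇒ robot L south S ⇒ robot S L south S ⇒ robot L south S L south S ⇒ robot S L south S L south S ⇒ robot L south S L south S L south S ⇒ robot S L south S L south S L south S ⇒ robot small L south S L south S L south S ⇒ robot small robot south S L south S L south S ⇒ robot small robot south small L south S L south S ⇒ robot small robot south small robot south S L south S ⇒ robot small robot south small robot south small L south S ⇒ robot small robot south small robot south small robot south S ⇒ robot small robot south small robot south small robot south small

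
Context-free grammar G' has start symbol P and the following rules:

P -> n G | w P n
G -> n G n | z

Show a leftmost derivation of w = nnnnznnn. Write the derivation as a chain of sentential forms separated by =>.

P => nG => nnGn => nnnGnn => nnnnGnnn => nnnnznnn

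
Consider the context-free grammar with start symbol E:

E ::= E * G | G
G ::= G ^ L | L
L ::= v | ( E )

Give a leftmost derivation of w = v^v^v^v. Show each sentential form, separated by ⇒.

E⇒G⇒G^L⇒G^L^L⇒G^L^L^L⇒L^L^L^L⇒v^L^L^L⇒v^v^L^L⇒v^v^v^L⇒v^v^v^v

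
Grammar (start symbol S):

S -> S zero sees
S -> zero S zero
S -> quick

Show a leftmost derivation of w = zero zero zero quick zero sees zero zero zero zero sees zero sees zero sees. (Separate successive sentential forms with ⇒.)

S ⇒ S zero sees ⇒ S zero sees zero sees ⇒ S zero sees zero sees zero sees ⇒ zero S zero zero sees zero sees zero sees ⇒ zero zero S zero zero zero sees zero sees zero sees ⇒ zero zero zero S zero zero zero zero sees zero sees zero sees ⇒ zero zero zero S zero sees zero zero zero zero sees zero sees zero sees ⇒ zero zero zero quick zero sees zero zero zero zero sees zero sees zero sees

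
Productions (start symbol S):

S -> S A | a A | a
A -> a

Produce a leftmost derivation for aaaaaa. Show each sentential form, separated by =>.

S => SA   [S -> S A]
SA => SAA   [S -> S A]
SAA => SAAA   [S -> S A]
SAAA => SAAAA   [S -> S A]
SAAAA => aAAAAA   [S -> a A]
aAAAAA => aaAAAA   [A -> a]
aaAAAA => aaaAAA   [A -> a]
aaaAAA => aaaaAA   [A -> a]
aaaaAA => aaaaaA   [A -> a]
aaaaaA => aaaaaa   [A -> a]

S => SA => SAA => SAAA => SAAAA => aAAAAA => aaAAAA => aaaAAA => aaaaAA => aaaaaA => aaaaaa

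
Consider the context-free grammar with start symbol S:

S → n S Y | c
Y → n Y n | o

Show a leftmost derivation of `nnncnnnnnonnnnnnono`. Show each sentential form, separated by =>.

S=>nSY=>nnSYY=>nnnSYYY=>nnncYYY=>nnncnYnYY=>nnncnnYnnYY=>nnncnnnYnnnYY=>nnncnnnnYnnnnYY=>nnncnnnnnYnnnnnYY=>nnncnnnnnonnnnnYY=>nnncnnnnnonnnnnnYnY=>nnncnnnnnonnnnnnonY=>nnncnnnnnonnnnnnono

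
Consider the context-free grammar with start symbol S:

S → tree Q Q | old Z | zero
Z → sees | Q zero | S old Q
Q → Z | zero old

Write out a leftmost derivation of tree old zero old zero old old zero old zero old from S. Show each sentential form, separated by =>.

S => tree Q Q => tree Z Q => tree S old Q Q => tree old Z old Q Q => tree old S old Q old Q Q => tree old zero old Q old Q Q => tree old zero old zero old old Q Q => tree old zero old zero old old zero old Q => tree old zero old zero old old zero old zero old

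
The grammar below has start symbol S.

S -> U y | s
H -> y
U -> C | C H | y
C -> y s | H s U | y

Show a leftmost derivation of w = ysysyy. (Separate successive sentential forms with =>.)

S => Uy   [S -> U y]
Uy => Cy   [U -> C]
Cy => HsUy   [C -> H s U]
HsUy => ysUy   [H -> y]
ysUy => ysCHy   [U -> C H]
ysCHy => ysysHy   [C -> y s]
ysysHy => ysysyy   [H -> y]

S => Uy => Cy => HsUy => ysUy => ysCHy => ysysHy => ysysyy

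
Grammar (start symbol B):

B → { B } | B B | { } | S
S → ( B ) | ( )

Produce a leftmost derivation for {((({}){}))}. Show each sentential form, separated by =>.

B=>{B}=>{S}=>{(B)}=>{(S)}=>{((B))}=>{((BB))}=>{((SB))}=>{(((B)B))}=>{((({})B))}=>{((({}){}))}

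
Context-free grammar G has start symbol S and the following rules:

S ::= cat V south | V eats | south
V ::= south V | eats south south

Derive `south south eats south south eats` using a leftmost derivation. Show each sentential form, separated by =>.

S => V eats => south V eats => south south V eats => south south eats south south eats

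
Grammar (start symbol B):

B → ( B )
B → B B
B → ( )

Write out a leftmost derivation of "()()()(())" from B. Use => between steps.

B => BB => BBB => ()BB => ()BBB => ()()BB => ()()()B => ()()()(B) => ()()()(())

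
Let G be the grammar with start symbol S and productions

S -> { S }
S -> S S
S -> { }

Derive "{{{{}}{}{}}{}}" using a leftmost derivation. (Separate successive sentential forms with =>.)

S => {S} => {SS} => {{S}S} => {{SS}S} => {{{S}S}S} => {{{{}}S}S} => {{{{}}SS}S} => {{{{}}{}S}S} => {{{{}}{}{}}S} => {{{{}}{}{}}{}}

S => {S}   [S -> { S }]
{S} => {SS}   [S -> S S]
{SS} => {{S}S}   [S -> { S }]
{{S}S} => {{SS}S}   [S -> S S]
{{SS}S} => {{{S}S}S}   [S -> { S }]
{{{S}S}S} => {{{{}}S}S}   [S -> { }]
{{{{}}S}S} => {{{{}}SS}S}   [S -> S S]
{{{{}}SS}S} => {{{{}}{}S}S}   [S -> { }]
{{{{}}{}S}S} => {{{{}}{}{}}S}   [S -> { }]
{{{{}}{}{}}S} => {{{{}}{}{}}{}}   [S -> { }]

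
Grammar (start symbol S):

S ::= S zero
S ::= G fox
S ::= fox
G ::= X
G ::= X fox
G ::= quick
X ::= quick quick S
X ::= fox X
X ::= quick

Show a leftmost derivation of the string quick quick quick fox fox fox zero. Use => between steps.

S => S zero => G fox zero => X fox zero => quick quick S fox zero => quick quick G fox fox zero => quick quick X fox fox fox zero => quick quick quick fox fox fox zero

S => S zero   [S ::= S zero]
S zero => G fox zero   [S ::= G fox]
G fox zero => X fox zero   [G ::= X]
X fox zero => quick quick S fox zero   [X ::= quick quick S]
quick quick S fox zero => quick quick G fox fox zero   [S ::= G fox]
quick quick G fox fox zero => quick quick X fox fox fox zero   [G ::= X fox]
quick quick X fox fox fox zero => quick quick quick fox fox fox zero   [X ::= quick]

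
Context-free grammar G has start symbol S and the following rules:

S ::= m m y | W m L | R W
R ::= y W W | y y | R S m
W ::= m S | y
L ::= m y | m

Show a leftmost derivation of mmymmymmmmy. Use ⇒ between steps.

S⇒WmL⇒mSmL⇒mWmLmL⇒mmSmLmL⇒mmWmLmLmL⇒mmymLmLmL⇒mmymmymLmL⇒mmymmymmmL⇒mmymmymmmmy

S ⇒ WmL   [S ::= W m L]
WmL ⇒ mSmL   [W ::= m S]
mSmL ⇒ mWmLmL   [S ::= W m L]
mWmLmL ⇒ mmSmLmL   [W ::= m S]
mmSmLmL ⇒ mmWmLmLmL   [S ::= W m L]
mmWmLmLmL ⇒ mmymLmLmL   [W ::= y]
mmymLmLmL ⇒ mmymmymLmL   [L ::= m y]
mmymmymLmL ⇒ mmymmymmmL   [L ::= m]
mmymmymmmL ⇒ mmymmymmmmy   [L ::= m y]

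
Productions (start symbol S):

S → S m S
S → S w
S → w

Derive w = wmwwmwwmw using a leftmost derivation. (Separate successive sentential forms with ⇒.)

S ⇒ SmS   [S → S m S]
SmS ⇒ SwmS   [S → S w]
SwmS ⇒ SmSwmS   [S → S m S]
SmSwmS ⇒ SwmSwmS   [S → S w]
SwmSwmS ⇒ SmSwmSwmS   [S → S m S]
SmSwmSwmS ⇒ wmSwmSwmS   [S → w]
wmSwmSwmS ⇒ wmwwmSwmS   [S → w]
wmwwmSwmS ⇒ wmwwmwwmS   [S → w]
wmwwmwwmS ⇒ wmwwmwwmw   [S → w]

S⇒SmS⇒SwmS⇒SmSwmS⇒SwmSwmS⇒SmSwmSwmS⇒wmSwmSwmS⇒wmwwmSwmS⇒wmwwmwwmS⇒wmwwmwwmw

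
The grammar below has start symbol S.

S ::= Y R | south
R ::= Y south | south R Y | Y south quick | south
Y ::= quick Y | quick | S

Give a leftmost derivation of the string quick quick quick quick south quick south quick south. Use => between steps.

S => Y R => quick Y R => quick quick Y R => quick quick S R => quick quick Y R R => quick quick quick Y R R => quick quick quick quick Y R R => quick quick quick quick S R R => quick quick quick quick south R R => quick quick quick quick south Y south quick R => quick quick quick quick south quick south quick R => quick quick quick quick south quick south quick south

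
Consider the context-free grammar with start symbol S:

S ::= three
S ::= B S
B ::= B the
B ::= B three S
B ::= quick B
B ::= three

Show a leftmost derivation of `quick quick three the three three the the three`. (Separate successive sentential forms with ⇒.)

S ⇒ B S   [S ::= B S]
B S ⇒ quick B S   [B ::= quick B]
quick B S ⇒ quick B the S   [B ::= B the]
quick B the S ⇒ quick B the the S   [B ::= B the]
quick B the the S ⇒ quick B three S the the S   [B ::= B three S]
quick B three S the the S ⇒ quick B the three S the the S   [B ::= B the]
quick B the three S the the S ⇒ quick quick B the three S the the S   [B ::= quick B]
quick quick B the three S the the S ⇒ quick quick three the three S the the S   [B ::= three]
quick quick three the three S the the S ⇒ quick quick three the three three the the S   [S ::= three]
quick quick three the three three the the S ⇒ quick quick three the three three the the three   [S ::= three]

S ⇒ B S ⇒ quick B S ⇒ quick B the S ⇒ quick B the the S ⇒ quick B three S the the S ⇒ quick B the three S the the S ⇒ quick quick B the three S the the S ⇒ quick quick three the three S the the S ⇒ quick quick three the three three the the S ⇒ quick quick three the three three the the three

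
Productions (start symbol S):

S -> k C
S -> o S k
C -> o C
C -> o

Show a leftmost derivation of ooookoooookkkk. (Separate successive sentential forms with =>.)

S => oSk   [S -> o S k]
oSk => ooSkk   [S -> o S k]
ooSkk => oooSkkk   [S -> o S k]
oooSkkk => ooooSkkkk   [S -> o S k]
ooooSkkkk => ooookCkkkk   [S -> k C]
ooookCkkkk => ooookoCkkkk   [C -> o C]
ooookoCkkkk => ooookooCkkkk   [C -> o C]
ooookooCkkkk => ooookoooCkkkk   [C -> o C]
ooookoooCkkkk => ooookooooCkkkk   [C -> o C]
ooookooooCkkkk => ooookoooookkkk   [C -> o]

S => oSk => ooSkk => oooSkkk => ooooSkkkk => ooookCkkkk => ooookoCkkkk => ooookooCkkkk => ooookoooCkkkk => ooookooooCkkkk => ooookoooookkkk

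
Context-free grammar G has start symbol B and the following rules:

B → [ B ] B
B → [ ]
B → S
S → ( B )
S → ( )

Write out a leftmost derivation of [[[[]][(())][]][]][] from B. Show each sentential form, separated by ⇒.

B⇒[B]B⇒[[B]B]B⇒[[[B]B]B]B⇒[[[[]]B]B]B⇒[[[[]][B]B]B]B⇒[[[[]][S]B]B]B⇒[[[[]][(B)]B]B]B⇒[[[[]][(S)]B]B]B⇒[[[[]][(())]B]B]B⇒[[[[]][(())][]]B]B⇒[[[[]][(())][]][]]B⇒[[[[]][(())][]][]][]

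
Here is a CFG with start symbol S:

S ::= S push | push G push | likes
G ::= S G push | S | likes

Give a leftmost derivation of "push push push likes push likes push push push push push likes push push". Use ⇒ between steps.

S ⇒ push G push   [S ::= push G push]
push G push ⇒ push S G push push   [G ::= S G push]
push S G push push ⇒ push S push G push push   [S ::= S push]
push S push G push push ⇒ push push G push push G push push   [S ::= push G push]
push push G push push G push push ⇒ push push S push push G push push   [G ::= S]
push push S push push G push push ⇒ push push S push push push G push push   [S ::= S push]
push push S push push push G push push ⇒ push push push G push push push push G push push   [S ::= push G push]
push push push G push push push push G push push ⇒ push push push S G push push push push push G push push   [G ::= S G push]
push push push S G push push push push push G push push ⇒ push push push S push G push push push push push G push push   [S ::= S push]
push push push S push G push push push push push G push push ⇒ push push push likes push G push push push push push G push push   [S ::= likes]
push push push likes push G push push push push push G push push ⇒ push push push likes push likes push push push push push G push push   [G ::= likes]
push push push likes push likes push push push push push G push push ⇒ push push push likes push likes push push push push push likes push push   [G ::= likes]

S ⇒ push G push ⇒ push S G push push ⇒ push S push G push push ⇒ push push G push push G push push ⇒ push push S push push G push push ⇒ push push S push push push G push push ⇒ push push push G push push push push G push push ⇒ push push push S G push push push push push G push push ⇒ push push push S push G push push push push push G push push ⇒ push push push likes push G push push push push push G push push ⇒ push push push likes push likes push push push push push G push push ⇒ push push push likes push likes push push push push push likes push push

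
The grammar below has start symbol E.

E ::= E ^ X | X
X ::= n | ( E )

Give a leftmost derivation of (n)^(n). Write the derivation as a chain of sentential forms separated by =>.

E => E^X => X^X => (E)^X => (X)^X => (n)^X => (n)^(E) => (n)^(X) => (n)^(n)

E => E^X   [E ::= E ^ X]
E^X => X^X   [E ::= X]
X^X => (E)^X   [X ::= ( E )]
(E)^X => (X)^X   [E ::= X]
(X)^X => (n)^X   [X ::= n]
(n)^X => (n)^(E)   [X ::= ( E )]
(n)^(E) => (n)^(X)   [E ::= X]
(n)^(X) => (n)^(n)   [X ::= n]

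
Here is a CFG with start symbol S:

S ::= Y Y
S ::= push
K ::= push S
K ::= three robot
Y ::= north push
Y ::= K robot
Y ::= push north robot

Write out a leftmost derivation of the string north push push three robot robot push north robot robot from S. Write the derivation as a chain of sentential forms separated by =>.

S => Y Y   [S ::= Y Y]
Y Y => north push Y   [Y ::= north push]
north push Y => north push K robot   [Y ::= K robot]
north push K robot => north push push S robot   [K ::= push S]
north push push S robot => north push push Y Y robot   [S ::= Y Y]
north push push Y Y robot => north push push K robot Y robot   [Y ::= K robot]
north push push K robot Y robot => north push push three robot robot Y robot   [K ::= three robot]
north push push three robot robot Y robot => north push push three robot robot push north robot robot   [Y ::= push north robot]

S => Y Y => north push Y => north push K robot => north push push S robot => north push push Y Y robot => north push push K robot Y robot => north push push three robot robot Y robot => north push push three robot robot push north robot robot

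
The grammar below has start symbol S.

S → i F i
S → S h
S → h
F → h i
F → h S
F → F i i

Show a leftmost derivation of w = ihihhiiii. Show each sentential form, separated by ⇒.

S⇒iFi⇒iFiii⇒ihSiii⇒ihiFiiii⇒ihihSiiii⇒ihihhiiii

S ⇒ iFi   [S → i F i]
iFi ⇒ iFiii   [F → F i i]
iFiii ⇒ ihSiii   [F → h S]
ihSiii ⇒ ihiFiiii   [S → i F i]
ihiFiiii ⇒ ihihSiiii   [F → h S]
ihihSiiii ⇒ ihihhiiii   [S → h]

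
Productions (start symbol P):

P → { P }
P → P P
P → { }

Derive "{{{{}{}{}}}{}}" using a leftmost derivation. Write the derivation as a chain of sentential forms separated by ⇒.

P ⇒ {P} ⇒ {PP} ⇒ {{P}P} ⇒ {{{P}}P} ⇒ {{{PP}}P} ⇒ {{{PPP}}P} ⇒ {{{{}PP}}P} ⇒ {{{{}{}P}}P} ⇒ {{{{}{}{}}}P} ⇒ {{{{}{}{}}}{}}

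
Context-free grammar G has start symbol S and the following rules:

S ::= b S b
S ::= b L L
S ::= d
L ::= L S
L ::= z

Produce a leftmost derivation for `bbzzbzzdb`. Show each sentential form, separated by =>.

S => bSb => bbLLb => bbzLb => bbzLSb => bbzzSb => bbzzbLLb => bbzzbzLb => bbzzbzLSb => bbzzbzzSb => bbzzbzzdb

S => bSb   [S ::= b S b]
bSb => bbLLb   [S ::= b L L]
bbLLb => bbzLb   [L ::= z]
bbzLb => bbzLSb   [L ::= L S]
bbzLSb => bbzzSb   [L ::= z]
bbzzSb => bbzzbLLb   [S ::= b L L]
bbzzbLLb => bbzzbzLb   [L ::= z]
bbzzbzLb => bbzzbzLSb   [L ::= L S]
bbzzbzLSb => bbzzbzzSb   [L ::= z]
bbzzbzzSb => bbzzbzzdb   [S ::= d]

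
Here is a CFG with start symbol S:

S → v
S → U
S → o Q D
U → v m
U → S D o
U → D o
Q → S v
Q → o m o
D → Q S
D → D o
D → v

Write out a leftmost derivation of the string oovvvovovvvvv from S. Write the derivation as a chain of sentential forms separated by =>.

S => oQD   [S → o Q D]
oQD => oSvD   [Q → S v]
oSvD => ooQDvD   [S → o Q D]
ooQDvD => ooSvDvD   [Q → S v]
ooSvDvD => oovvDvD   [S → v]
oovvDvD => oovvDovD   [D → D o]
oovvDovD => oovvvovD   [D → v]
oovvvovD => oovvvovQS   [D → Q S]
oovvvovQS => oovvvovSvS   [Q → S v]
oovvvovSvS => oovvvovoQDvS   [S → o Q D]
oovvvovoQDvS => oovvvovoSvDvS   [Q → S v]
oovvvovoSvDvS => oovvvovovvDvS   [S → v]
oovvvovovvDvS => oovvvovovvvvS   [D → v]
oovvvovovvvvS => oovvvovovvvvv   [S → v]

S => oQD => oSvD => ooQDvD => ooSvDvD => oovvDvD => oovvDovD => oovvvovD => oovvvovQS => oovvvovSvS => oovvvovoQDvS => oovvvovoSvDvS => oovvvovovvDvS => oovvvovovvvvS => oovvvovovvvvv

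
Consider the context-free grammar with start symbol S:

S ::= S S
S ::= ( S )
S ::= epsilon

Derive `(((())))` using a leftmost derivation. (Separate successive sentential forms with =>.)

S => SS   [S ::= S S]
SS => (S)S   [S ::= ( S )]
(S)S => ((S))S   [S ::= ( S )]
((S))S => ((SS))S   [S ::= S S]
((SS))S => (((S)S))S   [S ::= ( S )]
(((S)S))S => ((((S))S))S   [S ::= ( S )]
((((S))S))S => (((())S))S   [S ::= epsilon]
(((())S))S => (((())))S   [S ::= epsilon]
(((())))S => (((())))   [S ::= epsilon]

S => SS => (S)S => ((S))S => ((SS))S => (((S)S))S => ((((S))S))S => (((())S))S => (((())))S => (((())))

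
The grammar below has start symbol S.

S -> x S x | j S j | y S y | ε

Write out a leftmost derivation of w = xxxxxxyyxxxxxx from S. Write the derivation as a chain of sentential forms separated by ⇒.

S ⇒ xSx   [S -> x S x]
xSx ⇒ xxSxx   [S -> x S x]
xxSxx ⇒ xxxSxxx   [S -> x S x]
xxxSxxx ⇒ xxxxSxxxx   [S -> x S x]
xxxxSxxxx ⇒ xxxxxSxxxxx   [S -> x S x]
xxxxxSxxxxx ⇒ xxxxxxSxxxxxx   [S -> x S x]
xxxxxxSxxxxxx ⇒ xxxxxxySyxxxxxx   [S -> y S y]
xxxxxxySyxxxxxx ⇒ xxxxxxyyxxxxxx   [S -> ε]

S⇒xSx⇒xxSxx⇒xxxSxxx⇒xxxxSxxxx⇒xxxxxSxxxxx⇒xxxxxxSxxxxxx⇒xxxxxxySyxxxxxx⇒xxxxxxyyxxxxxx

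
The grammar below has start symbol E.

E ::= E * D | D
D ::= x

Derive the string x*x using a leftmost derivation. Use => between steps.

E => E*D => D*D => x*D => x*x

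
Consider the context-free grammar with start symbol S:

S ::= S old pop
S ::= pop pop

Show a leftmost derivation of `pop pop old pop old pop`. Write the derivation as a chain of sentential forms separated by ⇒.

S ⇒ S old pop ⇒ S old pop old pop ⇒ pop pop old pop old pop

S ⇒ S old pop   [S ::= S old pop]
S old pop ⇒ S old pop old pop   [S ::= S old pop]
S old pop old pop ⇒ pop pop old pop old pop   [S ::= pop pop]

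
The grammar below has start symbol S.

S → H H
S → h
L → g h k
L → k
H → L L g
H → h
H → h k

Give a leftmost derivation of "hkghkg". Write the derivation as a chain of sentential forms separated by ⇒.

S ⇒ HH   [S → H H]
HH ⇒ hH   [H → h]
hH ⇒ hLLg   [H → L L g]
hLLg ⇒ hkLg   [L → k]
hkLg ⇒ hkghkg   [L → g h k]

S⇒HH⇒hH⇒hLLg⇒hkLg⇒hkghkg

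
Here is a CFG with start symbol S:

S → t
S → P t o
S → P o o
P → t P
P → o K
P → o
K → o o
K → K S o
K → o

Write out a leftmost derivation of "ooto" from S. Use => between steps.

S => Pto => oKto => ooto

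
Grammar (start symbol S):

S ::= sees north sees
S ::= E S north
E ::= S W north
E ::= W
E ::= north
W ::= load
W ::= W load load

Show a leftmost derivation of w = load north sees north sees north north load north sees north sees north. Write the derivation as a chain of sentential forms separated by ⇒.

S ⇒ E S north ⇒ S W north S north ⇒ E S north W north S north ⇒ W S north W north S north ⇒ load S north W north S north ⇒ load E S north north W north S north ⇒ load north S north north W north S north ⇒ load north sees north sees north north W north S north ⇒ load north sees north sees north north load north S north ⇒ load north sees north sees north north load north sees north sees north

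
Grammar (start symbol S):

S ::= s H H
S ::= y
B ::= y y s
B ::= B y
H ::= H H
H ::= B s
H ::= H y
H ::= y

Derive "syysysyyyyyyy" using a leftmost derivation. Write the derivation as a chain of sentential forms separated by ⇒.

S⇒sHH⇒sHyH⇒sHHyH⇒sHHHyH⇒sHHHHyH⇒sHyHHHyH⇒sHyyHHHyH⇒sBsyyHHHyH⇒sBysyyHHHyH⇒syysysyyHHHyH⇒syysysyyyHHyH⇒syysysyyyyHyH⇒syysysyyyyyyH⇒syysysyyyyyyy

S ⇒ sHH   [S ::= s H H]
sHH ⇒ sHyH   [H ::= H y]
sHyH ⇒ sHHyH   [H ::= H H]
sHHyH ⇒ sHHHyH   [H ::= H H]
sHHHyH ⇒ sHHHHyH   [H ::= H H]
sHHHHyH ⇒ sHyHHHyH   [H ::= H y]
sHyHHHyH ⇒ sHyyHHHyH   [H ::= H y]
sHyyHHHyH ⇒ sBsyyHHHyH   [H ::= B s]
sBsyyHHHyH ⇒ sBysyyHHHyH   [B ::= B y]
sBysyyHHHyH ⇒ syysysyyHHHyH   [B ::= y y s]
syysysyyHHHyH ⇒ syysysyyyHHyH   [H ::= y]
syysysyyyHHyH ⇒ syysysyyyyHyH   [H ::= y]
syysysyyyyHyH ⇒ syysysyyyyyyH   [H ::= y]
syysysyyyyyyH ⇒ syysysyyyyyyy   [H ::= y]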